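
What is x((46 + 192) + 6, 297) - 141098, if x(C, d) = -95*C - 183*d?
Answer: -218629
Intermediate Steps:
x(C, d) = -183*d - 95*C
x((46 + 192) + 6, 297) - 141098 = (-183*297 - 95*((46 + 192) + 6)) - 141098 = (-54351 - 95*(238 + 6)) - 141098 = (-54351 - 95*244) - 141098 = (-54351 - 23180) - 141098 = -77531 - 141098 = -218629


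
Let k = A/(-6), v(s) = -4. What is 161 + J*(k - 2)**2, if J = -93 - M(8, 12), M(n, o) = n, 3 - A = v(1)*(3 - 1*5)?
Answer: 847/36 ≈ 23.528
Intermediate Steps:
A = -5 (A = 3 - (-4)*(3 - 1*5) = 3 - (-4)*(3 - 5) = 3 - (-4)*(-2) = 3 - 1*8 = 3 - 8 = -5)
J = -101 (J = -93 - 1*8 = -93 - 8 = -101)
k = 5/6 (k = -5/(-6) = -5*(-1/6) = 5/6 ≈ 0.83333)
161 + J*(k - 2)**2 = 161 - 101*(5/6 - 2)**2 = 161 - 101*(-7/6)**2 = 161 - 101*49/36 = 161 - 4949/36 = 847/36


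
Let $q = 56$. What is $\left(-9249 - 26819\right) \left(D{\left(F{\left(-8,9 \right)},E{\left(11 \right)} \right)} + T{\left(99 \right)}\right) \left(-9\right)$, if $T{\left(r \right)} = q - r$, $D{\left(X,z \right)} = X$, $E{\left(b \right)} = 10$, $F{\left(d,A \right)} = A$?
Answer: $-11036808$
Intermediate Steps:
$T{\left(r \right)} = 56 - r$
$\left(-9249 - 26819\right) \left(D{\left(F{\left(-8,9 \right)},E{\left(11 \right)} \right)} + T{\left(99 \right)}\right) \left(-9\right) = \left(-9249 - 26819\right) \left(9 + \left(56 - 99\right)\right) \left(-9\right) = - 36068 \left(9 + \left(56 - 99\right)\right) \left(-9\right) = - 36068 \left(9 - 43\right) \left(-9\right) = \left(-36068\right) \left(-34\right) \left(-9\right) = 1226312 \left(-9\right) = -11036808$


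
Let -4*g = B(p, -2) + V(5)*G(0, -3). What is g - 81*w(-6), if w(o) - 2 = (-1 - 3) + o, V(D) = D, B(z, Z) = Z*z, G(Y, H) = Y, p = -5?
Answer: 1291/2 ≈ 645.50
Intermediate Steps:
w(o) = -2 + o (w(o) = 2 + ((-1 - 3) + o) = 2 + (-4 + o) = -2 + o)
g = -5/2 (g = -(-2*(-5) + 5*0)/4 = -(10 + 0)/4 = -1/4*10 = -5/2 ≈ -2.5000)
g - 81*w(-6) = -5/2 - 81*(-2 - 6) = -5/2 - 81*(-8) = -5/2 + 648 = 1291/2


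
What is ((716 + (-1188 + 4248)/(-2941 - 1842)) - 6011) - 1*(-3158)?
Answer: -10224331/4783 ≈ -2137.6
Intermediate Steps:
((716 + (-1188 + 4248)/(-2941 - 1842)) - 6011) - 1*(-3158) = ((716 + 3060/(-4783)) - 6011) + 3158 = ((716 + 3060*(-1/4783)) - 6011) + 3158 = ((716 - 3060/4783) - 6011) + 3158 = (3421568/4783 - 6011) + 3158 = -25329045/4783 + 3158 = -10224331/4783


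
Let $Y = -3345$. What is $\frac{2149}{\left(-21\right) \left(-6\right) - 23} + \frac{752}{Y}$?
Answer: $\frac{7110949}{344535} \approx 20.639$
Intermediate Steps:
$\frac{2149}{\left(-21\right) \left(-6\right) - 23} + \frac{752}{Y} = \frac{2149}{\left(-21\right) \left(-6\right) - 23} + \frac{752}{-3345} = \frac{2149}{126 - 23} + 752 \left(- \frac{1}{3345}\right) = \frac{2149}{103} - \frac{752}{3345} = \frac{7110949}{344535}$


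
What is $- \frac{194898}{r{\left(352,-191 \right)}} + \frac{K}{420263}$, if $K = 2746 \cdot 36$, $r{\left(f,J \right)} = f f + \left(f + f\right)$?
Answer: $- \frac{1054396511}{793456544} \approx -1.3289$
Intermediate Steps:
$r{\left(f,J \right)} = f^{2} + 2 f$
$K = 98856$
$- \frac{194898}{r{\left(352,-191 \right)}} + \frac{K}{420263} = - \frac{194898}{352 \left(2 + 352\right)} + \frac{98856}{420263} = - \frac{194898}{352 \cdot 354} + 98856 \cdot \frac{1}{420263} = - \frac{194898}{124608} + \frac{98856}{420263} = \left(-194898\right) \frac{1}{124608} + \frac{98856}{420263} = - \frac{2953}{1888} + \frac{98856}{420263} = - \frac{1054396511}{793456544}$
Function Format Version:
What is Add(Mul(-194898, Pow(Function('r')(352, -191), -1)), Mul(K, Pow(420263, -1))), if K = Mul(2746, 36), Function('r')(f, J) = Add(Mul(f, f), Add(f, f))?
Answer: Rational(-1054396511, 793456544) ≈ -1.3289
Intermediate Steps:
Function('r')(f, J) = Add(Pow(f, 2), Mul(2, f))
K = 98856
Add(Mul(-194898, Pow(Function('r')(352, -191), -1)), Mul(K, Pow(420263, -1))) = Add(Mul(-194898, Pow(Mul(352, Add(2, 352)), -1)), Mul(98856, Pow(420263, -1))) = Add(Mul(-194898, Pow(Mul(352, 354), -1)), Mul(98856, Rational(1, 420263))) = Add(Mul(-194898, Pow(124608, -1)), Rational(98856, 420263)) = Add(Mul(-194898, Rational(1, 124608)), Rational(98856, 420263)) = Add(Rational(-2953, 1888), Rational(98856, 420263)) = Rational(-1054396511, 793456544)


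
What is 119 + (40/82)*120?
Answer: 7279/41 ≈ 177.54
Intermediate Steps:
119 + (40/82)*120 = 119 + (40*(1/82))*120 = 119 + (20/41)*120 = 119 + 2400/41 = 7279/41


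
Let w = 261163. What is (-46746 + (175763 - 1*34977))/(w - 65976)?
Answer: 94040/195187 ≈ 0.48179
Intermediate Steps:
(-46746 + (175763 - 1*34977))/(w - 65976) = (-46746 + (175763 - 1*34977))/(261163 - 65976) = (-46746 + (175763 - 34977))/195187 = (-46746 + 140786)*(1/195187) = 94040*(1/195187) = 94040/195187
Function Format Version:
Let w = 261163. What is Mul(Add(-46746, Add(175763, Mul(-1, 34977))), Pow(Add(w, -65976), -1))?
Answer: Rational(94040, 195187) ≈ 0.48179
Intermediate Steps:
Mul(Add(-46746, Add(175763, Mul(-1, 34977))), Pow(Add(w, -65976), -1)) = Mul(Add(-46746, Add(175763, Mul(-1, 34977))), Pow(Add(261163, -65976), -1)) = Mul(Add(-46746, Add(175763, -34977)), Pow(195187, -1)) = Mul(Add(-46746, 140786), Rational(1, 195187)) = Mul(94040, Rational(1, 195187)) = Rational(94040, 195187)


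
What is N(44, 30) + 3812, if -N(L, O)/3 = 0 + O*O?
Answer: 1112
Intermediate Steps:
N(L, O) = -3*O**2 (N(L, O) = -3*(0 + O*O) = -3*(0 + O**2) = -3*O**2)
N(44, 30) + 3812 = -3*30**2 + 3812 = -3*900 + 3812 = -2700 + 3812 = 1112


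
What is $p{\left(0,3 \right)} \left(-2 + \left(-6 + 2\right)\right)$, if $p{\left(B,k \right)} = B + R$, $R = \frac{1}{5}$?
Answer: $- \frac{6}{5} \approx -1.2$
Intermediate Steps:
$R = \frac{1}{5} \approx 0.2$
$p{\left(B,k \right)} = \frac{1}{5} + B$ ($p{\left(B,k \right)} = B + \frac{1}{5} = \frac{1}{5} + B$)
$p{\left(0,3 \right)} \left(-2 + \left(-6 + 2\right)\right) = \left(\frac{1}{5} + 0\right) \left(-2 + \left(-6 + 2\right)\right) = \frac{-2 - 4}{5} = \frac{1}{5} \left(-6\right) = - \frac{6}{5}$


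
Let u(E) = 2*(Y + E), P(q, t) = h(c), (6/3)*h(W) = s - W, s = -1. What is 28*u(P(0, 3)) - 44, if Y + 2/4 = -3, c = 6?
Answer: -436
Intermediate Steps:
Y = -7/2 (Y = -½ - 3 = -7/2 ≈ -3.5000)
h(W) = -½ - W/2 (h(W) = (-1 - W)/2 = -½ - W/2)
P(q, t) = -7/2 (P(q, t) = -½ - ½*6 = -½ - 3 = -7/2)
u(E) = -7 + 2*E (u(E) = 2*(-7/2 + E) = -7 + 2*E)
28*u(P(0, 3)) - 44 = 28*(-7 + 2*(-7/2)) - 44 = 28*(-7 - 7) - 44 = 28*(-14) - 44 = -392 - 44 = -436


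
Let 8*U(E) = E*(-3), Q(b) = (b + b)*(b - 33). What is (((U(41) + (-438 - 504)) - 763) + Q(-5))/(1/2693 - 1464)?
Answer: 28877039/31540408 ≈ 0.91556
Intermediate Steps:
Q(b) = 2*b*(-33 + b) (Q(b) = (2*b)*(-33 + b) = 2*b*(-33 + b))
U(E) = -3*E/8 (U(E) = (E*(-3))/8 = (-3*E)/8 = -3*E/8)
(((U(41) + (-438 - 504)) - 763) + Q(-5))/(1/2693 - 1464) = (((-3/8*41 + (-438 - 504)) - 763) + 2*(-5)*(-33 - 5))/(1/2693 - 1464) = (((-123/8 - 942) - 763) + 2*(-5)*(-38))/(1/2693 - 1464) = ((-7659/8 - 763) + 380)/(-3942551/2693) = (-13763/8 + 380)*(-2693/3942551) = -10723/8*(-2693/3942551) = 28877039/31540408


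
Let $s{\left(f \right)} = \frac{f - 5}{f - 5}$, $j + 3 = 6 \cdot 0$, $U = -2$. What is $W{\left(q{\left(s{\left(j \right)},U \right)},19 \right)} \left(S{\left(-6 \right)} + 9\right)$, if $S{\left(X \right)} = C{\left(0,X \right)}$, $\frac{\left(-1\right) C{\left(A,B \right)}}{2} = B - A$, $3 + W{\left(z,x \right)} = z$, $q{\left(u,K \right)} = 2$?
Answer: $-21$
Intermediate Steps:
$j = -3$ ($j = -3 + 6 \cdot 0 = -3 + 0 = -3$)
$s{\left(f \right)} = 1$ ($s{\left(f \right)} = \frac{-5 + f}{-5 + f} = 1$)
$W{\left(z,x \right)} = -3 + z$
$C{\left(A,B \right)} = - 2 B + 2 A$ ($C{\left(A,B \right)} = - 2 \left(B - A\right) = - 2 B + 2 A$)
$S{\left(X \right)} = - 2 X$ ($S{\left(X \right)} = - 2 X + 2 \cdot 0 = - 2 X + 0 = - 2 X$)
$W{\left(q{\left(s{\left(j \right)},U \right)},19 \right)} \left(S{\left(-6 \right)} + 9\right) = \left(-3 + 2\right) \left(\left(-2\right) \left(-6\right) + 9\right) = - (12 + 9) = \left(-1\right) 21 = -21$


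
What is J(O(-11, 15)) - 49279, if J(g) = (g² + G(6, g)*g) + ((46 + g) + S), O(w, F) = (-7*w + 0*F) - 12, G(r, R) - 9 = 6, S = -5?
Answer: -43973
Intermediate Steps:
G(r, R) = 15 (G(r, R) = 9 + 6 = 15)
O(w, F) = -12 - 7*w (O(w, F) = (-7*w + 0) - 12 = -7*w - 12 = -12 - 7*w)
J(g) = 41 + g² + 16*g (J(g) = (g² + 15*g) + ((46 + g) - 5) = (g² + 15*g) + (41 + g) = 41 + g² + 16*g)
J(O(-11, 15)) - 49279 = (41 + (-12 - 7*(-11))² + 16*(-12 - 7*(-11))) - 49279 = (41 + (-12 + 77)² + 16*(-12 + 77)) - 49279 = (41 + 65² + 16*65) - 49279 = (41 + 4225 + 1040) - 49279 = 5306 - 49279 = -43973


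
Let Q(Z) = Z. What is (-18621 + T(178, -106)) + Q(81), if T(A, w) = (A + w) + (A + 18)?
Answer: -18272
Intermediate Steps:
T(A, w) = 18 + w + 2*A (T(A, w) = (A + w) + (18 + A) = 18 + w + 2*A)
(-18621 + T(178, -106)) + Q(81) = (-18621 + (18 - 106 + 2*178)) + 81 = (-18621 + (18 - 106 + 356)) + 81 = (-18621 + 268) + 81 = -18353 + 81 = -18272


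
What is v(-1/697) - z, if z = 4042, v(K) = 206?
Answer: -3836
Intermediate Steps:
v(-1/697) - z = 206 - 1*4042 = 206 - 4042 = -3836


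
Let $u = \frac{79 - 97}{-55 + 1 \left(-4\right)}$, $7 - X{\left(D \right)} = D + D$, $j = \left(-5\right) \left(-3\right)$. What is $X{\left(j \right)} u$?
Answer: $- \frac{414}{59} \approx -7.017$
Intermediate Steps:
$j = 15$
$X{\left(D \right)} = 7 - 2 D$ ($X{\left(D \right)} = 7 - \left(D + D\right) = 7 - 2 D$)
$u = \frac{18}{59}$ ($u = - \frac{18}{-55 - 4} = - \frac{18}{-59} = \left(-18\right) \left(- \frac{1}{59}\right) = \frac{18}{59} \approx 0.30508$)
$X{\left(j \right)} u = \left(7 - 30\right) \frac{18}{59} = \left(-23\right) \frac{18}{59} = - \frac{414}{59}$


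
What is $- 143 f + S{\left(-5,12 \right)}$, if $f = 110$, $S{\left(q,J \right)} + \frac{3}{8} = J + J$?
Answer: $- \frac{125651}{8} \approx -15706.0$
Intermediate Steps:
$S{\left(q,J \right)} = - \frac{3}{8} + 2 J$ ($S{\left(q,J \right)} = - \frac{3}{8} + \left(J + J\right) = - \frac{3}{8} + 2 J$)
$- 143 f + S{\left(-5,12 \right)} = \left(-143\right) 110 + \left(- \frac{3}{8} + 2 \cdot 12\right) = -15730 + \left(- \frac{3}{8} + 24\right) = -15730 + \frac{189}{8} = - \frac{125651}{8}$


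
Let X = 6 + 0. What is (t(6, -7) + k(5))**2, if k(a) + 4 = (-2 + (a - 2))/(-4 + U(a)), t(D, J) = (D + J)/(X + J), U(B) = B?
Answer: 4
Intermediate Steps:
X = 6
t(D, J) = (D + J)/(6 + J)
k(a) = -3 (k(a) = -4 + (-2 + (a - 2))/(-4 + a) = -4 + (-2 + (-2 + a))/(-4 + a) = -4 + (-4 + a)/(-4 + a) = -4 + 1 = -3)
(t(6, -7) + k(5))**2 = ((6 - 7)/(6 - 7) - 3)**2 = (-1/(-1) - 3)**2 = (-1*(-1) - 3)**2 = (1 - 3)**2 = (-2)**2 = 4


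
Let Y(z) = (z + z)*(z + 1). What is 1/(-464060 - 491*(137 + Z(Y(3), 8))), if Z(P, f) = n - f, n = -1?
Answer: -1/526908 ≈ -1.8979e-6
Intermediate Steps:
Y(z) = 2*z*(1 + z) (Y(z) = (2*z)*(1 + z) = 2*z*(1 + z))
Z(P, f) = -1 - f
1/(-464060 - 491*(137 + Z(Y(3), 8))) = 1/(-464060 - 491*(137 + (-1 - 1*8))) = 1/(-464060 - 491*(137 + (-1 - 8))) = 1/(-464060 - 491*(137 - 9)) = 1/(-464060 - 491*128) = 1/(-464060 - 62848) = 1/(-526908) = -1/526908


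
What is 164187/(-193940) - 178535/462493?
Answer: -110560416091/89695892420 ≈ -1.2326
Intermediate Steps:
164187/(-193940) - 178535/462493 = 164187*(-1/193940) - 178535*1/462493 = -164187/193940 - 178535/462493 = -110560416091/89695892420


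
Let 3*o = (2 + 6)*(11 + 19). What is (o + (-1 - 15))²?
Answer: 4096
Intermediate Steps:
o = 80 (o = ((2 + 6)*(11 + 19))/3 = (8*30)/3 = (⅓)*240 = 80)
(o + (-1 - 15))² = (80 + (-1 - 15))² = (80 - 16)² = 64² = 4096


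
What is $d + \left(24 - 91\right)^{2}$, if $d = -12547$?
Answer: $-8058$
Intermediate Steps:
$d + \left(24 - 91\right)^{2} = -12547 + \left(24 - 91\right)^{2} = -12547 + \left(-67\right)^{2} = -12547 + 4489 = -8058$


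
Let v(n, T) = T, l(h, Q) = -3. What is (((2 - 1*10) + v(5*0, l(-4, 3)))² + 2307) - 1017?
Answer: 1411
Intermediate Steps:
(((2 - 1*10) + v(5*0, l(-4, 3)))² + 2307) - 1017 = (((2 - 1*10) - 3)² + 2307) - 1017 = (((2 - 10) - 3)² + 2307) - 1017 = ((-8 - 3)² + 2307) - 1017 = ((-11)² + 2307) - 1017 = (121 + 2307) - 1017 = 2428 - 1017 = 1411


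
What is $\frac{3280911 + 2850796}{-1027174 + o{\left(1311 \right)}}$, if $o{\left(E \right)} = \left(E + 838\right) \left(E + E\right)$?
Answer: $\frac{6131707}{4607504} \approx 1.3308$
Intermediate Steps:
$o{\left(E \right)} = 2 E \left(838 + E\right)$ ($o{\left(E \right)} = \left(838 + E\right) 2 E = 2 E \left(838 + E\right)$)
$\frac{3280911 + 2850796}{-1027174 + o{\left(1311 \right)}} = \frac{3280911 + 2850796}{-1027174 + 2 \cdot 1311 \left(838 + 1311\right)} = \frac{6131707}{-1027174 + 2 \cdot 1311 \cdot 2149} = \frac{6131707}{-1027174 + 5634678} = \frac{6131707}{4607504}$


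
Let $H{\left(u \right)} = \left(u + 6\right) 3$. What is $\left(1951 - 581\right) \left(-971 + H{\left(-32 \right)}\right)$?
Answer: $-1437130$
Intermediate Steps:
$H{\left(u \right)} = 18 + 3 u$ ($H{\left(u \right)} = \left(6 + u\right) 3 = 18 + 3 u$)
$\left(1951 - 581\right) \left(-971 + H{\left(-32 \right)}\right) = \left(1951 - 581\right) \left(-971 + \left(18 + 3 \left(-32\right)\right)\right) = 1370 \left(-971 + \left(18 - 96\right)\right) = 1370 \left(-971 - 78\right) = 1370 \left(-1049\right) = -1437130$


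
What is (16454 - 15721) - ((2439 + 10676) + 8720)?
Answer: -21102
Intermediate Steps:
(16454 - 15721) - ((2439 + 10676) + 8720) = 733 - (13115 + 8720) = 733 - 1*21835 = 733 - 21835 = -21102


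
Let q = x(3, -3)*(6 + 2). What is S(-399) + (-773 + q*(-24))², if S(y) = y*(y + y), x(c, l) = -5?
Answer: 353371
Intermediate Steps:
S(y) = 2*y² (S(y) = y*(2*y) = 2*y²)
q = -40 (q = -5*(6 + 2) = -5*8 = -40)
S(-399) + (-773 + q*(-24))² = 2*(-399)² + (-773 - 40*(-24))² = 2*159201 + (-773 + 960)² = 318402 + 187² = 318402 + 34969 = 353371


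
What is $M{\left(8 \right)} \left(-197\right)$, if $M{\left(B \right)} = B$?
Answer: $-1576$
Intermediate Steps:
$M{\left(8 \right)} \left(-197\right) = 8 \left(-197\right) = -1576$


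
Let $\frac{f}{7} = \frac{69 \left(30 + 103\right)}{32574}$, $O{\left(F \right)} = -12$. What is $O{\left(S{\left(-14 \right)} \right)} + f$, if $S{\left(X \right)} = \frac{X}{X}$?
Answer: $- \frac{108883}{10858} \approx -10.028$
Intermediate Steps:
$S{\left(X \right)} = 1$
$f = \frac{21413}{10858}$ ($f = 7 \frac{69 \left(30 + 103\right)}{32574} = 7 \cdot 69 \cdot 133 \cdot \frac{1}{32574} = 7 \cdot 9177 \cdot \frac{1}{32574} = 7 \cdot \frac{3059}{10858} = \frac{21413}{10858} \approx 1.9721$)
$O{\left(S{\left(-14 \right)} \right)} + f = -12 + \frac{21413}{10858} = - \frac{108883}{10858}$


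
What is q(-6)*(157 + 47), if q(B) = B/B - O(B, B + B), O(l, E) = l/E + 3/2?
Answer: -204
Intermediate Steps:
O(l, E) = 3/2 + l/E (O(l, E) = l/E + 3*(1/2) = l/E + 3/2 = 3/2 + l/E)
q(B) = -1 (q(B) = B/B - (3/2 + B/(B + B)) = 1 - (3/2 + B/((2*B))) = 1 - (3/2 + B*(1/(2*B))) = 1 - (3/2 + 1/2) = 1 - 1*2 = 1 - 2 = -1)
q(-6)*(157 + 47) = -(157 + 47) = -1*204 = -204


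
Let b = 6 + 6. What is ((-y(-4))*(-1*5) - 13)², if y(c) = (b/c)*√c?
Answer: -731 + 780*I ≈ -731.0 + 780.0*I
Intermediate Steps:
b = 12
y(c) = 12/√c (y(c) = (12/c)*√c = 12/√c)
((-y(-4))*(-1*5) - 13)² = ((-12/√(-4))*(-1*5) - 13)² = (-12*(-I/2)*(-5) - 13)² = (-(-6)*I*(-5) - 13)² = ((6*I)*(-5) - 13)² = (-30*I - 13)² = (-13 - 30*I)²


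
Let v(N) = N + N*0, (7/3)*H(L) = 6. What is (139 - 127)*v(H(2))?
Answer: 216/7 ≈ 30.857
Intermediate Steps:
H(L) = 18/7 (H(L) = (3/7)*6 = 18/7)
v(N) = N (v(N) = N + 0 = N)
(139 - 127)*v(H(2)) = (139 - 127)*(18/7) = 12*(18/7) = 216/7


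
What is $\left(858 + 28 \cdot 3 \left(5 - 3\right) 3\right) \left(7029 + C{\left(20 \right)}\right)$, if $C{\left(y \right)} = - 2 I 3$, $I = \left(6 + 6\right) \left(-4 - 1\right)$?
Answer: $10063818$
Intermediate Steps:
$I = -60$ ($I = 12 \left(-5\right) = -60$)
$C{\left(y \right)} = 360$ ($C{\left(y \right)} = \left(-2\right) \left(-60\right) 3 = 120 \cdot 3 = 360$)
$\left(858 + 28 \cdot 3 \left(5 - 3\right) 3\right) \left(7029 + C{\left(20 \right)}\right) = \left(858 + 28 \cdot 3 \left(5 - 3\right) 3\right) \left(7029 + 360\right) = \left(858 + 28 \cdot 3 \cdot 2 \cdot 3\right) 7389 = \left(858 + 28 \cdot 6 \cdot 3\right) 7389 = \left(858 + 168 \cdot 3\right) 7389 = \left(858 + 504\right) 7389 = 1362 \cdot 7389 = 10063818$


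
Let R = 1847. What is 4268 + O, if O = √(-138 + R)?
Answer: 4268 + √1709 ≈ 4309.3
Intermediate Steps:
O = √1709 (O = √(-138 + 1847) = √1709 ≈ 41.340)
4268 + O = 4268 + √1709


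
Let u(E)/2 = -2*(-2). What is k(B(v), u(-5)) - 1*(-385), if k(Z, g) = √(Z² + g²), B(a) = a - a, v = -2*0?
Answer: 393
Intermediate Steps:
u(E) = 8 (u(E) = 2*(-2*(-2)) = 2*4 = 8)
v = 0
B(a) = 0
k(B(v), u(-5)) - 1*(-385) = √(0² + 8²) - 1*(-385) = √(0 + 64) + 385 = √64 + 385 = 8 + 385 = 393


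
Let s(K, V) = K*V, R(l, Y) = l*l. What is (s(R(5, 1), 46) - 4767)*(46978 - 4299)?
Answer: -154369943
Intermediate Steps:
R(l, Y) = l²
(s(R(5, 1), 46) - 4767)*(46978 - 4299) = (5²*46 - 4767)*(46978 - 4299) = (25*46 - 4767)*42679 = (1150 - 4767)*42679 = -3617*42679 = -154369943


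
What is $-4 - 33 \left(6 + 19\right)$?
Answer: $-829$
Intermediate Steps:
$-4 - 33 \left(6 + 19\right) = -4 - 825 = -829$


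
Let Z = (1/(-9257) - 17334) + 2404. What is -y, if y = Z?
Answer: 138207011/9257 ≈ 14930.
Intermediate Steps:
Z = -138207011/9257 (Z = (-1/9257 - 17334) + 2404 = -160460839/9257 + 2404 = -138207011/9257 ≈ -14930.)
y = -138207011/9257 ≈ -14930.
-y = -1*(-138207011/9257) = 138207011/9257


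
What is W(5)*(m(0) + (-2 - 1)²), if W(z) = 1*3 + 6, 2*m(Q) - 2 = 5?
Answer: 225/2 ≈ 112.50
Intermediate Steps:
m(Q) = 7/2 (m(Q) = 1 + (½)*5 = 1 + 5/2 = 7/2)
W(z) = 9 (W(z) = 3 + 6 = 9)
W(5)*(m(0) + (-2 - 1)²) = 9*(7/2 + (-2 - 1)²) = 9*(7/2 + (-3)²) = 9*(7/2 + 9) = 9*(25/2) = 225/2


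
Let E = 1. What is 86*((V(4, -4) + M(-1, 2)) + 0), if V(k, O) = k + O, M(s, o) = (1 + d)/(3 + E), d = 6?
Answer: 301/2 ≈ 150.50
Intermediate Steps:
M(s, o) = 7/4 (M(s, o) = (1 + 6)/(3 + 1) = 7/4)
V(k, O) = O + k
86*((V(4, -4) + M(-1, 2)) + 0) = 86*(((-4 + 4) + 7/4) + 0) = 86*((0 + 7/4) + 0) = 86*(7/4 + 0) = 86*(7/4) = 301/2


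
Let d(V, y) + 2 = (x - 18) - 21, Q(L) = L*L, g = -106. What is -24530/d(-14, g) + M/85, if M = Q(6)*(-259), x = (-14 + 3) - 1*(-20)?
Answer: 893341/1360 ≈ 656.87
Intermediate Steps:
x = 9 (x = -11 + 20 = 9)
Q(L) = L**2
M = -9324 (M = 6**2*(-259) = 36*(-259) = -9324)
d(V, y) = -32 (d(V, y) = -2 + ((9 - 18) - 21) = -2 + (-9 - 21) = -2 - 30 = -32)
-24530/d(-14, g) + M/85 = -24530/(-32) - 9324/85 = -24530*(-1/32) - 9324*1/85 = 12265/16 - 9324/85 = 893341/1360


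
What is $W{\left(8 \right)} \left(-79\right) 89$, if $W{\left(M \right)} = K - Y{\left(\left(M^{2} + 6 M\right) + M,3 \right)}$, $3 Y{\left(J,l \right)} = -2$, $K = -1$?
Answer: $\frac{7031}{3} \approx 2343.7$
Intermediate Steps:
$Y{\left(J,l \right)} = - \frac{2}{3}$ ($Y{\left(J,l \right)} = \frac{1}{3} \left(-2\right) = - \frac{2}{3}$)
$W{\left(M \right)} = - \frac{1}{3}$ ($W{\left(M \right)} = -1 - - \frac{2}{3} = -1 + \frac{2}{3} = - \frac{1}{3}$)
$W{\left(8 \right)} \left(-79\right) 89 = \left(- \frac{1}{3}\right) \left(-79\right) 89 = \frac{79}{3} \cdot 89 = \frac{7031}{3}$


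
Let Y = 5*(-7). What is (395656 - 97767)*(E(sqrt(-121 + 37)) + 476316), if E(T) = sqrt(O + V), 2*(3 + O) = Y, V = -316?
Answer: 141889296924 + 297889*I*sqrt(1346)/2 ≈ 1.4189e+11 + 5.4645e+6*I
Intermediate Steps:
Y = -35
O = -41/2 (O = -3 + (1/2)*(-35) = -3 - 35/2 = -41/2 ≈ -20.500)
E(T) = I*sqrt(1346)/2 (E(T) = sqrt(-41/2 - 316) = sqrt(-673/2) = I*sqrt(1346)/2)
(395656 - 97767)*(E(sqrt(-121 + 37)) + 476316) = (395656 - 97767)*(I*sqrt(1346)/2 + 476316) = 297889*(476316 + I*sqrt(1346)/2) = 141889296924 + 297889*I*sqrt(1346)/2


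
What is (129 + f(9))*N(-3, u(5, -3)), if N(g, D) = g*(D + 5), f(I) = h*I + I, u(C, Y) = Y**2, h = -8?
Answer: -2772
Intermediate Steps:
f(I) = -7*I (f(I) = -8*I + I = -7*I)
N(g, D) = g*(5 + D)
(129 + f(9))*N(-3, u(5, -3)) = (129 - 7*9)*(-3*(5 + (-3)**2)) = (129 - 63)*(-3*(5 + 9)) = 66*(-3*14) = 66*(-42) = -2772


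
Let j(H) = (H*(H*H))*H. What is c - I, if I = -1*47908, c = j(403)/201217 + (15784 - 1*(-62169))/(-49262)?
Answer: 1774233438941253/9912351854 ≈ 1.7899e+5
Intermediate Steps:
j(H) = H⁴ (j(H) = (H*H²)*H = H³*H = H⁴)
c = 1299352486319821/9912351854 (c = 403⁴/201217 + (15784 - 1*(-62169))/(-49262) = 26376683281*(1/201217) + (15784 + 62169)*(-1/49262) = 26376683281/201217 + 77953*(-1/49262) = 26376683281/201217 - 77953/49262 = 1299352486319821/9912351854 ≈ 1.3108e+5)
I = -47908
c - I = 1299352486319821/9912351854 - 1*(-47908) = 1299352486319821/9912351854 + 47908 = 1774233438941253/9912351854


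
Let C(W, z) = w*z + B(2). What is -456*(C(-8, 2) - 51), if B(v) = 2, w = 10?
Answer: 13224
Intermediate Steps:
C(W, z) = 2 + 10*z (C(W, z) = 10*z + 2 = 2 + 10*z)
-456*(C(-8, 2) - 51) = -456*((2 + 10*2) - 51) = -456*((2 + 20) - 51) = -456*(22 - 51) = -456*(-29) = 13224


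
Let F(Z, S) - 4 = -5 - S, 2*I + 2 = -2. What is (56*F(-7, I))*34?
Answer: 1904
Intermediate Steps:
I = -2 (I = -1 + (½)*(-2) = -1 - 1 = -2)
F(Z, S) = -1 - S (F(Z, S) = 4 + (-5 - S) = -1 - S)
(56*F(-7, I))*34 = (56*(-1 - 1*(-2)))*34 = (56*(-1 + 2))*34 = (56*1)*34 = 56*34 = 1904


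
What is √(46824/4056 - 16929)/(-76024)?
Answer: -5*I*√114362/988312 ≈ -0.0017109*I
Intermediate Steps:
√(46824/4056 - 16929)/(-76024) = √(46824*(1/4056) - 16929)*(-1/76024) = √(1951/169 - 16929)*(-1/76024) = √(-2859050/169)*(-1/76024) = (5*I*√114362/13)*(-1/76024) = -5*I*√114362/988312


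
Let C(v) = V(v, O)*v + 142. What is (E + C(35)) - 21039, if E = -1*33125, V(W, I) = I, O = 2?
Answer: -53952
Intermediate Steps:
C(v) = 142 + 2*v (C(v) = 2*v + 142 = 142 + 2*v)
E = -33125
(E + C(35)) - 21039 = (-33125 + (142 + 2*35)) - 21039 = (-33125 + (142 + 70)) - 21039 = (-33125 + 212) - 21039 = -32913 - 21039 = -53952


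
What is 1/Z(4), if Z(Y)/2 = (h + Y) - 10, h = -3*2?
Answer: -1/24 ≈ -0.041667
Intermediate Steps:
h = -6
Z(Y) = -32 + 2*Y (Z(Y) = 2*((-6 + Y) - 10) = 2*(-16 + Y) = -32 + 2*Y)
1/Z(4) = 1/(-32 + 2*4) = 1/(-32 + 8) = 1/(-24) = -1/24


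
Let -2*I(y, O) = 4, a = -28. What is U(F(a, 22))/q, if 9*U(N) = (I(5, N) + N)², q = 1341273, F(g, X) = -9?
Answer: 121/12071457 ≈ 1.0024e-5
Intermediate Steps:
I(y, O) = -2 (I(y, O) = -½*4 = -2)
U(N) = (-2 + N)²/9
U(F(a, 22))/q = ((-2 - 9)²/9)/1341273 = ((⅑)*(-11)²)*(1/1341273) = ((⅑)*121)*(1/1341273) = (121/9)*(1/1341273) = 121/12071457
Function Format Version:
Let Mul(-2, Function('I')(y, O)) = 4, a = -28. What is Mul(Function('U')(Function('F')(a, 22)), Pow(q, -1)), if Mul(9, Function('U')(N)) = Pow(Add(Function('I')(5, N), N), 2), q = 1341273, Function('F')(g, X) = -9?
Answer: Rational(121, 12071457) ≈ 1.0024e-5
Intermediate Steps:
Function('I')(y, O) = -2 (Function('I')(y, O) = Mul(Rational(-1, 2), 4) = -2)
Function('U')(N) = Mul(Rational(1, 9), Pow(Add(-2, N), 2))
Mul(Function('U')(Function('F')(a, 22)), Pow(q, -1)) = Mul(Mul(Rational(1, 9), Pow(Add(-2, -9), 2)), Pow(1341273, -1)) = Mul(Mul(Rational(1, 9), Pow(-11, 2)), Rational(1, 1341273)) = Mul(Mul(Rational(1, 9), 121), Rational(1, 1341273)) = Mul(Rational(121, 9), Rational(1, 1341273)) = Rational(121, 12071457)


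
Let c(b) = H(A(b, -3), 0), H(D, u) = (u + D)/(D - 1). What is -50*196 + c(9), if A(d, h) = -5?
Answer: -58795/6 ≈ -9799.2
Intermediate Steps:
H(D, u) = (D + u)/(-1 + D)
c(b) = 5/6 (c(b) = (-5 + 0)/(-1 - 5) = -5/(-6) = -1/6*(-5) = 5/6)
-50*196 + c(9) = -50*196 + 5/6 = -9800 + 5/6 = -58795/6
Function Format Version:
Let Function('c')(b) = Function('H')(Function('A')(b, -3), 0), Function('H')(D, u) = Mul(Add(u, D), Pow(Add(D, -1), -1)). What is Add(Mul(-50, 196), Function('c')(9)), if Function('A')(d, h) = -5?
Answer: Rational(-58795, 6) ≈ -9799.2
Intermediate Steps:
Function('H')(D, u) = Mul(Pow(Add(-1, D), -1), Add(D, u)) (Function('H')(D, u) = Mul(Add(D, u), Pow(Add(-1, D), -1)) = Mul(Pow(Add(-1, D), -1), Add(D, u)))
Function('c')(b) = Rational(5, 6) (Function('c')(b) = Mul(Pow(Add(-1, -5), -1), Add(-5, 0)) = Mul(Pow(-6, -1), -5) = Mul(Rational(-1, 6), -5) = Rational(5, 6))
Add(Mul(-50, 196), Function('c')(9)) = Add(Mul(-50, 196), Rational(5, 6)) = Add(-9800, Rational(5, 6)) = Rational(-58795, 6)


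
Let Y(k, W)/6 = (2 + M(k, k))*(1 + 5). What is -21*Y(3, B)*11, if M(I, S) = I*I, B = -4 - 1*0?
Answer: -91476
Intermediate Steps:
B = -4 (B = -4 + 0 = -4)
M(I, S) = I²
Y(k, W) = 72 + 36*k² (Y(k, W) = 6*((2 + k²)*(1 + 5)) = 6*((2 + k²)*6) = 6*(12 + 6*k²) = 72 + 36*k²)
-21*Y(3, B)*11 = -21*(72 + 36*3²)*11 = -21*(72 + 36*9)*11 = -21*(72 + 324)*11 = -21*396*11 = -8316*11 = -91476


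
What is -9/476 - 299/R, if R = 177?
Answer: -143917/84252 ≈ -1.7082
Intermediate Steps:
-9/476 - 299/R = -9/476 - 299/177 = -143917/84252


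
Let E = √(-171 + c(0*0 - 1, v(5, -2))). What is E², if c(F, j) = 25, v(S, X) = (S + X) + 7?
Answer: -146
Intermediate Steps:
v(S, X) = 7 + S + X
E = I*√146 (E = √(-171 + 25) = √(-146) = I*√146 ≈ 12.083*I)
E² = (I*√146)² = -146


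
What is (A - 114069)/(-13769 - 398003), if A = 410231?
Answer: -148081/205886 ≈ -0.71924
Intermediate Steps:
(A - 114069)/(-13769 - 398003) = (410231 - 114069)/(-13769 - 398003) = 296162/(-411772) = 296162*(-1/411772) = -148081/205886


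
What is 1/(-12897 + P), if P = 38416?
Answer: 1/25519 ≈ 3.9187e-5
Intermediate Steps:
1/(-12897 + P) = 1/(-12897 + 38416) = 1/25519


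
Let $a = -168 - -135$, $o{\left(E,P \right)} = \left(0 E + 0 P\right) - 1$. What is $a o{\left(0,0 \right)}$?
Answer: $33$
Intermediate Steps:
$o{\left(E,P \right)} = -1$ ($o{\left(E,P \right)} = \left(0 + 0\right) - 1 = 0 - 1 = -1$)
$a = -33$ ($a = -168 + 135 = -33$)
$a o{\left(0,0 \right)} = \left(-33\right) \left(-1\right) = 33$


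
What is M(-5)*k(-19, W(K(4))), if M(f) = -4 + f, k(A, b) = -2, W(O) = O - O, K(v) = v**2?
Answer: 18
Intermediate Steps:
W(O) = 0
M(-5)*k(-19, W(K(4))) = (-4 - 5)*(-2) = -9*(-2) = 18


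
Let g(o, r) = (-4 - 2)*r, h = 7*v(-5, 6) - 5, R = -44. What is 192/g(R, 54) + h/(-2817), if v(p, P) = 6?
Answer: -5119/8451 ≈ -0.60573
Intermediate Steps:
h = 37 (h = 7*6 - 5 = 42 - 5 = 37)
g(o, r) = -6*r
192/g(R, 54) + h/(-2817) = 192/((-6*54)) + 37/(-2817) = 192/(-324) + 37*(-1/2817) = 192*(-1/324) - 37/2817 = -16/27 - 37/2817 = -5119/8451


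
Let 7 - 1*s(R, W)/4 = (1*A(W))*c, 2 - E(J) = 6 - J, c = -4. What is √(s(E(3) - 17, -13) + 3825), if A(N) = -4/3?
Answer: 11*√285/3 ≈ 61.900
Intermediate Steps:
A(N) = -4/3 (A(N) = -4*⅓ = -4/3)
E(J) = -4 + J (E(J) = 2 - (6 - J) = 2 + (-6 + J) = -4 + J)
s(R, W) = 20/3 (s(R, W) = 28 - 4*1*(-4/3)*(-4) = 28 - (-16)*(-4)/3 = 28 - 4*16/3 = 28 - 64/3 = 20/3)
√(s(E(3) - 17, -13) + 3825) = √(20/3 + 3825) = √(11495/3) = 11*√285/3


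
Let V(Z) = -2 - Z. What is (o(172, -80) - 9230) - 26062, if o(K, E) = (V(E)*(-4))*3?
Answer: -36228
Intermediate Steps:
o(K, E) = 24 + 12*E (o(K, E) = ((-2 - E)*(-4))*3 = (8 + 4*E)*3 = 24 + 12*E)
(o(172, -80) - 9230) - 26062 = ((24 + 12*(-80)) - 9230) - 26062 = ((24 - 960) - 9230) - 26062 = (-936 - 9230) - 26062 = -10166 - 26062 = -36228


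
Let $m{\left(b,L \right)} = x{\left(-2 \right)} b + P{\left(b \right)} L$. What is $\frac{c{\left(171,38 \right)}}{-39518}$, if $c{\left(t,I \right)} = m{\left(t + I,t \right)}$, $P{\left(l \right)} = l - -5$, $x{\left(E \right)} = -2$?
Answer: $- \frac{18088}{19759} \approx -0.91543$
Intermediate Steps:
$P{\left(l \right)} = 5 + l$ ($P{\left(l \right)} = l + 5 = 5 + l$)
$m{\left(b,L \right)} = - 2 b + L \left(5 + b\right)$ ($m{\left(b,L \right)} = - 2 b + \left(5 + b\right) L = - 2 b + L \left(5 + b\right)$)
$c{\left(t,I \right)} = - 2 I - 2 t + t \left(5 + I + t\right)$ ($c{\left(t,I \right)} = - 2 \left(t + I\right) + t \left(5 + \left(t + I\right)\right) = - 2 \left(I + t\right) + t \left(5 + \left(I + t\right)\right) = \left(- 2 I - 2 t\right) + t \left(5 + I + t\right) = - 2 I - 2 t + t \left(5 + I + t\right)$)
$\frac{c{\left(171,38 \right)}}{-39518} = \frac{\left(-2\right) 38 - 342 + 171 \left(5 + 38 + 171\right)}{-39518} = \left(-76 - 342 + 171 \cdot 214\right) \left(- \frac{1}{39518}\right) = \left(-76 - 342 + 36594\right) \left(- \frac{1}{39518}\right) = 36176 \left(- \frac{1}{39518}\right) = - \frac{18088}{19759}$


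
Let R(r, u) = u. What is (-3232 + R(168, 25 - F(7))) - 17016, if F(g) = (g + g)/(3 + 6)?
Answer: -182021/9 ≈ -20225.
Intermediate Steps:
F(g) = 2*g/9 (F(g) = (2*g)/9 = (2*g)*(⅑) = 2*g/9)
(-3232 + R(168, 25 - F(7))) - 17016 = (-3232 + (25 - 2*7/9)) - 17016 = (-3232 + (25 - 1*14/9)) - 17016 = (-3232 + (25 - 14/9)) - 17016 = (-3232 + 211/9) - 17016 = -28877/9 - 17016 = -182021/9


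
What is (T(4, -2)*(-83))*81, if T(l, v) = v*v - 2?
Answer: -13446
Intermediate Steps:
T(l, v) = -2 + v² (T(l, v) = v² - 2 = -2 + v²)
(T(4, -2)*(-83))*81 = ((-2 + (-2)²)*(-83))*81 = ((-2 + 4)*(-83))*81 = (2*(-83))*81 = -166*81 = -13446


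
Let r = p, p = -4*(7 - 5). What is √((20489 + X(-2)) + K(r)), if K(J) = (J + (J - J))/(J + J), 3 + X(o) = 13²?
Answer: √82622/2 ≈ 143.72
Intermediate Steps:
X(o) = 166 (X(o) = -3 + 13² = -3 + 169 = 166)
p = -8 (p = -4*2 = -8)
r = -8
K(J) = ½ (K(J) = (J + 0)/((2*J)) = J*(1/(2*J)) = ½)
√((20489 + X(-2)) + K(r)) = √((20489 + 166) + ½) = √(20655 + ½) = √(41311/2) = √82622/2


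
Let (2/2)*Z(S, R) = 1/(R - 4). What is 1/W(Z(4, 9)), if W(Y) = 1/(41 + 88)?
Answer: 129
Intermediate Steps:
Z(S, R) = 1/(-4 + R) (Z(S, R) = 1/(R - 4) = 1/(-4 + R))
W(Y) = 1/129
1/W(Z(4, 9)) = 1/(1/129) = 129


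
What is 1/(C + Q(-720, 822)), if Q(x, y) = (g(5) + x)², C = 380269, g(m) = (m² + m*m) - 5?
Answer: 1/835894 ≈ 1.1963e-6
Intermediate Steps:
g(m) = -5 + 2*m² (g(m) = (m² + m²) - 5 = 2*m² - 5 = -5 + 2*m²)
Q(x, y) = (45 + x)² (Q(x, y) = ((-5 + 2*5²) + x)² = ((-5 + 2*25) + x)² = ((-5 + 50) + x)² = (45 + x)²)
1/(C + Q(-720, 822)) = 1/(380269 + (45 - 720)²) = 1/(380269 + (-675)²) = 1/(380269 + 455625) = 1/835894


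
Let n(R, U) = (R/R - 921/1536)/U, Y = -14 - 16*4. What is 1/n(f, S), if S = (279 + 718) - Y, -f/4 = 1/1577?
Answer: 110080/41 ≈ 2684.9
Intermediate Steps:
Y = -78 (Y = -14 - 64 = -78)
f = -4/1577 ≈ -0.0025365
S = 1075 (S = (279 + 718) - 1*(-78) = 997 + 78 = 1075)
n(R, U) = 205/(512*U) (n(R, U) = (1 - 921*1/1536)/U = (1 - 307/512)/U = 205/(512*U))
1/n(f, S) = 1/((205/512)/1075) = 1/((205/512)*(1/1075)) = 1/(41/110080) = 110080/41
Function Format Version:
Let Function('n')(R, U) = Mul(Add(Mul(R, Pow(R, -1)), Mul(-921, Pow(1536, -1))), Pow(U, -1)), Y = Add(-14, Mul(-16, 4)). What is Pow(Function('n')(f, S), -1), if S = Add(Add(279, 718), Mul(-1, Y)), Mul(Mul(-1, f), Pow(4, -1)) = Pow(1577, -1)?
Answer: Rational(110080, 41) ≈ 2684.9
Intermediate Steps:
Y = -78 (Y = Add(-14, -64) = -78)
f = Rational(-4, 1577) (f = Mul(-4, Pow(1577, -1)) = Mul(-4, Rational(1, 1577)) = Rational(-4, 1577) ≈ -0.0025365)
S = 1075 (S = Add(Add(279, 718), Mul(-1, -78)) = Add(997, 78) = 1075)
Function('n')(R, U) = Mul(Rational(205, 512), Pow(U, -1)) (Function('n')(R, U) = Mul(Add(1, Mul(-921, Rational(1, 1536))), Pow(U, -1)) = Mul(Add(1, Rational(-307, 512)), Pow(U, -1)) = Mul(Rational(205, 512), Pow(U, -1)))
Pow(Function('n')(f, S), -1) = Pow(Mul(Rational(205, 512), Pow(1075, -1)), -1) = Pow(Mul(Rational(205, 512), Rational(1, 1075)), -1) = Pow(Rational(41, 110080), -1) = Rational(110080, 41)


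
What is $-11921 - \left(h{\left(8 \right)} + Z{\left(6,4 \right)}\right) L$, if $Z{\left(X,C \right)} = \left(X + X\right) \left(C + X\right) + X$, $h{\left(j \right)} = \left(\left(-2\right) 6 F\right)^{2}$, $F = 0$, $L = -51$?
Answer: $-5495$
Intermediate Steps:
$h{\left(j \right)} = 0$ ($h{\left(j \right)} = \left(\left(-2\right) 6 \cdot 0\right)^{2} = \left(\left(-12\right) 0\right)^{2} = 0^{2} = 0$)
$Z{\left(X,C \right)} = X + 2 X \left(C + X\right)$ ($Z{\left(X,C \right)} = 2 X \left(C + X\right) + X = X + 2 X \left(C + X\right)$)
$-11921 - \left(h{\left(8 \right)} + Z{\left(6,4 \right)}\right) L = -11921 - \left(0 + 6 \left(1 + 2 \cdot 4 + 2 \cdot 6\right)\right) \left(-51\right) = -11921 - \left(0 + 6 \left(1 + 8 + 12\right)\right) \left(-51\right) = -11921 - \left(0 + 6 \cdot 21\right) \left(-51\right) = -11921 - \left(0 + 126\right) \left(-51\right) = -11921 - 126 \left(-51\right) = -11921 - -6426 = -11921 + 6426 = -5495$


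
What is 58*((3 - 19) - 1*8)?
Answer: -1392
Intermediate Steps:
58*((3 - 19) - 1*8) = 58*(-16 - 8) = 58*(-24) = -1392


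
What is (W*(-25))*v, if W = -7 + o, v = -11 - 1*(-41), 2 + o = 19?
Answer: -7500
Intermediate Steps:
o = 17 (o = -2 + 19 = 17)
v = 30 (v = -11 + 41 = 30)
W = 10 (W = -7 + 17 = 10)
(W*(-25))*v = (10*(-25))*30 = -250*30 = -7500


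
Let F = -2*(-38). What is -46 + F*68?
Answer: 5122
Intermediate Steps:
F = 76
-46 + F*68 = -46 + 76*68 = -46 + 5168 = 5122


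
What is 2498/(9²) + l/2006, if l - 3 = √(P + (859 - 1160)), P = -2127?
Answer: 5011231/162486 + I*√607/1003 ≈ 30.841 + 0.024564*I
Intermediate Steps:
l = 3 + 2*I*√607 (l = 3 + √(-2127 + (859 - 1160)) = 3 + √(-2127 - 301) = 3 + √(-2428) = 3 + 2*I*√607 ≈ 3.0 + 49.275*I)
2498/(9²) + l/2006 = 2498/(9²) + (3 + 2*I*√607)/2006 = 2498/81 + (3 + 2*I*√607)*(1/2006) = 2498*(1/81) + (3/2006 + I*√607/1003) = 2498/81 + (3/2006 + I*√607/1003) = 5011231/162486 + I*√607/1003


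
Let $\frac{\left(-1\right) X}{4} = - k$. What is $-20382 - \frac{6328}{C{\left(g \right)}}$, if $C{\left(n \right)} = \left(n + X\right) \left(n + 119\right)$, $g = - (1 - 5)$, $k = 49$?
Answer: $- \frac{62675441}{3075} \approx -20382.0$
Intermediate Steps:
$X = 196$ ($X = - 4 \left(\left(-1\right) 49\right) = \left(-4\right) \left(-49\right) = 196$)
$g = 4$ ($g = \left(-1\right) \left(-4\right) = 4$)
$C{\left(n \right)} = \left(119 + n\right) \left(196 + n\right)$ ($C{\left(n \right)} = \left(n + 196\right) \left(n + 119\right) = \left(196 + n\right) \left(119 + n\right) = \left(119 + n\right) \left(196 + n\right)$)
$-20382 - \frac{6328}{C{\left(g \right)}} = -20382 - \frac{6328}{23324 + 4^{2} + 315 \cdot 4} = -20382 - \frac{6328}{23324 + 16 + 1260} = -20382 - \frac{6328}{24600} = -20382 - \frac{791}{3075} = - \frac{62675441}{3075}$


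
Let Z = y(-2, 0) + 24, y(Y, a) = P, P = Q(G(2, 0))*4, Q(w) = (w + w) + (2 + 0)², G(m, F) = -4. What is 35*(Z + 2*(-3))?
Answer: 70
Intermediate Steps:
Q(w) = 4 + 2*w (Q(w) = 2*w + 2² = 2*w + 4 = 4 + 2*w)
P = -16 (P = (4 + 2*(-4))*4 = (4 - 8)*4 = -4*4 = -16)
y(Y, a) = -16
Z = 8 (Z = -16 + 24 = 8)
35*(Z + 2*(-3)) = 35*(8 + 2*(-3)) = 35*(8 - 6) = 35*2 = 70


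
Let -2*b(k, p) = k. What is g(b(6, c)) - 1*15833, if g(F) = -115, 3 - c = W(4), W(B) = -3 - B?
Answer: -15948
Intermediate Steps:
c = 10 (c = 3 - (-3 - 1*4) = 3 - (-3 - 4) = 3 - 1*(-7) = 3 + 7 = 10)
b(k, p) = -k/2
g(b(6, c)) - 1*15833 = -115 - 1*15833 = -115 - 15833 = -15948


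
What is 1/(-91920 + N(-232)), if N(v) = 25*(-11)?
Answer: -1/92195 ≈ -1.0847e-5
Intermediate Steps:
N(v) = -275
1/(-91920 + N(-232)) = 1/(-91920 - 275) = 1/(-92195) = -1/92195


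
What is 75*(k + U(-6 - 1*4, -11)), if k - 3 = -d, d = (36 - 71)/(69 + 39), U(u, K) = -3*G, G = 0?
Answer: 8975/36 ≈ 249.31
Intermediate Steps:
U(u, K) = 0 (U(u, K) = -3*0 = 0)
d = -35/108 ≈ -0.32407
k = 359/108 (k = 3 - 1*(-35/108) = 3 + 35/108 = 359/108 ≈ 3.3241)
75*(k + U(-6 - 1*4, -11)) = 75*(359/108 + 0) = 75*(359/108) = 8975/36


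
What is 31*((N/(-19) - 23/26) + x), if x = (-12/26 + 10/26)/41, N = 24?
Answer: -1349709/20254 ≈ -66.639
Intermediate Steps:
x = -1/533 (x = (-12*1/26 + 10*(1/26))*(1/41) = (-6/13 + 5/13)*(1/41) = -1/13*1/41 = -1/533 ≈ -0.0018762)
31*((N/(-19) - 23/26) + x) = 31*((24/(-19) - 23/26) - 1/533) = 31*((24*(-1/19) - 23*1/26) - 1/533) = 31*((-24/19 - 23/26) - 1/533) = 31*(-1061/494 - 1/533) = 31*(-43539/20254) = -1349709/20254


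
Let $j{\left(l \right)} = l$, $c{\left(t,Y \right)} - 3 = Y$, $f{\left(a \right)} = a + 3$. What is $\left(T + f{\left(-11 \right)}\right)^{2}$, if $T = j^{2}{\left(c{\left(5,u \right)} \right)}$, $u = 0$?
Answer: $1$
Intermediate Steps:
$f{\left(a \right)} = 3 + a$
$c{\left(t,Y \right)} = 3 + Y$
$T = 9$ ($T = \left(3 + 0\right)^{2} = 3^{2} = 9$)
$\left(T + f{\left(-11 \right)}\right)^{2} = \left(9 + \left(3 - 11\right)\right)^{2} = \left(9 - 8\right)^{2} = 1^{2} = 1$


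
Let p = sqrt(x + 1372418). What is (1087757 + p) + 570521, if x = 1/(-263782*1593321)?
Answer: 1658278 + sqrt(242428279494754166522219650290)/420289400022 ≈ 1.6595e+6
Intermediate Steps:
x = -1/420289400022 (x = -1/263782*1/1593321 = -1/420289400022 ≈ -2.3793e-12)
p = sqrt(242428279494754166522219650290)/420289400022 (p = sqrt(-1/420289400022 + 1372418) = sqrt(576812737799393195/420289400022) = sqrt(242428279494754166522219650290)/420289400022 ≈ 1171.5)
(1087757 + p) + 570521 = (1087757 + sqrt(242428279494754166522219650290)/420289400022) + 570521 = 1658278 + sqrt(242428279494754166522219650290)/420289400022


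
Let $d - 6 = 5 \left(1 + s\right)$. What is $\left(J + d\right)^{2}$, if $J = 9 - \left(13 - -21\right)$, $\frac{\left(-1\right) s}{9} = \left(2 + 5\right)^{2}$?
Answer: $4923961$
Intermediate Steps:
$s = -441$ ($s = - 9 \left(2 + 5\right)^{2} = - 9 \cdot 7^{2} = \left(-9\right) 49 = -441$)
$J = -25$ ($J = 9 - \left(13 + 21\right) = 9 - 34 = -25$)
$d = -2194$ ($d = 6 + 5 \left(1 - 441\right) = 6 + 5 \left(-440\right) = 6 - 2200 = -2194$)
$\left(J + d\right)^{2} = \left(-25 - 2194\right)^{2} = \left(-2219\right)^{2} = 4923961$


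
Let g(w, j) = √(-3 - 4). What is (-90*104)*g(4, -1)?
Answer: -9360*I*√7 ≈ -24764.0*I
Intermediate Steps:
g(w, j) = I*√7 (g(w, j) = √(-7) = I*√7)
(-90*104)*g(4, -1) = (-90*104)*(I*√7) = -9360*I*√7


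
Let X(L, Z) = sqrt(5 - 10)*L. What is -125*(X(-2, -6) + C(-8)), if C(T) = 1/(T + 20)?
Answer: -125/12 + 250*I*sqrt(5) ≈ -10.417 + 559.02*I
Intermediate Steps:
C(T) = 1/(20 + T)
X(L, Z) = I*L*sqrt(5) (X(L, Z) = sqrt(-5)*L = (I*sqrt(5))*L = I*L*sqrt(5))
-125*(X(-2, -6) + C(-8)) = -125*(I*(-2)*sqrt(5) + 1/(20 - 8)) = -125*(-2*I*sqrt(5) + 1/12) = -125*(1/12 - 2*I*sqrt(5)) = -125/12 + 250*I*sqrt(5)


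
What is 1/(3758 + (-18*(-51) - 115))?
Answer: 1/4561 ≈ 0.00021925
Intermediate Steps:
1/(3758 + (-18*(-51) - 115)) = 1/(3758 + (918 - 115)) = 1/(3758 + 803) = 1/4561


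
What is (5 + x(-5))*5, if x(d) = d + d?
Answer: -25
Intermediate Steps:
x(d) = 2*d
(5 + x(-5))*5 = (5 + 2*(-5))*5 = (5 - 10)*5 = -5*5 = -25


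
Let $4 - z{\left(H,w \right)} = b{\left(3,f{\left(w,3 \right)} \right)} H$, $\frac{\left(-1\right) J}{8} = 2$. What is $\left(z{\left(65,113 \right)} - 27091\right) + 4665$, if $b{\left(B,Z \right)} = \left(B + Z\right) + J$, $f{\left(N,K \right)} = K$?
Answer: $-21772$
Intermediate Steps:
$J = -16$ ($J = \left(-8\right) 2 = -16$)
$b{\left(B,Z \right)} = -16 + B + Z$ ($b{\left(B,Z \right)} = \left(B + Z\right) - 16 = -16 + B + Z$)
$z{\left(H,w \right)} = 4 + 10 H$ ($z{\left(H,w \right)} = 4 - \left(-16 + 3 + 3\right) H = 4 - - 10 H = 4 + 10 H$)
$\left(z{\left(65,113 \right)} - 27091\right) + 4665 = \left(\left(4 + 10 \cdot 65\right) - 27091\right) + 4665 = \left(\left(4 + 650\right) - 27091\right) + 4665 = \left(654 - 27091\right) + 4665 = -26437 + 4665 = -21772$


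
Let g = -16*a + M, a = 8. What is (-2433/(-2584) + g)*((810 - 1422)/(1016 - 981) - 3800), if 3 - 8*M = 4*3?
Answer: 790281577/1615 ≈ 4.8934e+5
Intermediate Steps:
M = -9/8 (M = 3/8 - 3/2 = -9/8 ≈ -1.1250)
g = -1033/8 (g = -16*8 - 9/8 = -128 - 9/8 = -1033/8 ≈ -129.13)
(-2433/(-2584) + g)*((810 - 1422)/(1016 - 981) - 3800) = (-2433/(-2584) - 1033/8)*((810 - 1422)/(1016 - 981) - 3800) = (-2433*(-1/2584) - 1033/8)*(-612/35 - 3800) = (2433/2584 - 1033/8)*(-612*1/35 - 3800) = -165613*(-612/35 - 3800)/1292 = -165613/1292*(-133612/35) = 790281577/1615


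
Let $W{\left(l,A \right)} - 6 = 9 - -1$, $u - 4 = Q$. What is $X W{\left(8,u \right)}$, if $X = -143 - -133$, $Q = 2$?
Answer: $-160$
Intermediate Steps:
$u = 6$ ($u = 4 + 2 = 6$)
$W{\left(l,A \right)} = 16$ ($W{\left(l,A \right)} = 6 + \left(9 - -1\right) = 6 + \left(9 + 1\right) = 6 + 10 = 16$)
$X = -10$ ($X = -143 + 133 = -10$)
$X W{\left(8,u \right)} = \left(-10\right) 16 = -160$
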